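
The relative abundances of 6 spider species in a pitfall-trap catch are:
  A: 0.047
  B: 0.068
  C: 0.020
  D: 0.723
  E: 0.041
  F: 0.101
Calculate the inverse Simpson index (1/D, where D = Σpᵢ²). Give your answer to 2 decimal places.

D = 0.047² + 0.068² + 0.02² + 0.723² + 0.041² + 0.101² = 0.00221 + 0.00462 + 0.00040 + 0.52273 + 0.00168 + 0.01020 = 0.54184 (working shown to 5 dp, full precision carried).
So 1/D = 1.8455, i.e. 1.85 to 2 decimal places.

1.85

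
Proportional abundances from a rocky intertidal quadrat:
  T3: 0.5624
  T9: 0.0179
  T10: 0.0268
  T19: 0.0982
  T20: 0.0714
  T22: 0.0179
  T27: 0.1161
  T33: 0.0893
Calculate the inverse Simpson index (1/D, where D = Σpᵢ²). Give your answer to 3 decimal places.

2.826

D = 0.5624² + 0.0179² + 0.0268² + 0.0982² + 0.0714² + 0.0179² + 0.1161² + 0.0893² = 0.316294 + 0.000320 + 0.000718 + 0.009643 + 0.005098 + 0.000320 + 0.013479 + 0.007974 = 0.353848 (working shown to 6 dp, full precision carried).
So 1/D = 2.82607, i.e. 2.826 to 3 decimal places.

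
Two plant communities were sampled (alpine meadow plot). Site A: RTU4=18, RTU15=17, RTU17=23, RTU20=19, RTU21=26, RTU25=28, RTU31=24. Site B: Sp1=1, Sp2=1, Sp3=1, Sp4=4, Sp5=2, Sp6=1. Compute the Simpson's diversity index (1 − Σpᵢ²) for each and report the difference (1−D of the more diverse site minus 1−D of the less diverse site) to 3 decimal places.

0.093

Site A: N=155, proportions 0.11613, 0.10968, 0.14839, 0.12258, 0.16774, 0.18065, 0.15484, giving 1−D = 0.85270 (working shown to 5 dp, full precision carried).
Site B: N=10, proportions 0.1, 0.1, 0.1, 0.4, 0.2, 0.1, giving 1−D = 0.76000.
Difference = |0.85270 − 0.76000| = 0.09270, i.e. 0.093 to 3 decimal places.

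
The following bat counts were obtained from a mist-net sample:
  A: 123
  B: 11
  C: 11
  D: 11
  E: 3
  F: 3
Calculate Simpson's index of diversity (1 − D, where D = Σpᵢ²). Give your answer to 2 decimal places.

0.41

Total N = 123+11+11+11+3+3 = 162, so the proportions are 0.7593, 0.0679, 0.0679, 0.0679, 0.0185, 0.0185 (working shown to 4 dp, full precision carried).
D = 0.7593² + 0.0679² + 0.0679² + 0.0679² + 0.0185² + 0.0185² = 0.5765 + 0.0046 + 0.0046 + 0.0046 + 0.0003 + 0.0003 = 0.5910.
So 1 − D = 0.4090, i.e. 0.41 to 2 decimal places.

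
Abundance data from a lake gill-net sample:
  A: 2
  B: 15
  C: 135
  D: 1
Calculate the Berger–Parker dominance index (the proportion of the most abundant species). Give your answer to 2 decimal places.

Total N = 2+15+135+1 = 153, so the proportions are 0.0131, 0.098, 0.8824, 0.0065 (working shown to 4 dp, full precision carried).
The largest proportion is 0.8824, i.e. d = 0.88 to 2 decimal places.

0.88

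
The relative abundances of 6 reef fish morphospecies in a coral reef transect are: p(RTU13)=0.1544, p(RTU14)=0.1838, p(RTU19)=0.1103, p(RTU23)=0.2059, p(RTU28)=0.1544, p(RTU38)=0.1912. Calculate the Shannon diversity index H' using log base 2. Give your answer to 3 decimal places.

2.558

Each pᵢ log₂ pᵢ term (working shown to 5 dp, full precision carried): 0.1544×(-2.69526)=-0.41615, 0.1838×(-2.44379)=-0.44917, 0.1103×(-3.18050)=-0.35081, 0.2059×(-2.27998)=-0.46945, 0.1544×(-2.69526)=-0.41615, 0.1912×(-2.38685)=-0.45636.
Sum = -2.55809, so H' = 2.558.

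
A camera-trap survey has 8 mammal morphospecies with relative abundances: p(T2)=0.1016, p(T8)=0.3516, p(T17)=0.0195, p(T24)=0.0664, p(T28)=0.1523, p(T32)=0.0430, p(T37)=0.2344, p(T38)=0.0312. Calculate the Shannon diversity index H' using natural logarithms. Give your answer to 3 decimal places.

1.727

Each pᵢ ln pᵢ term (working shown to 5 dp, full precision carried): 0.1016×(-2.28671)=-0.23233, 0.3516×(-1.04526)=-0.36751, 0.0195×(-3.93734)=-0.07678, 0.0664×(-2.71206)=-0.18008, 0.1523×(-1.88190)=-0.28661, 0.043×(-3.14656)=-0.13530, 0.2344×(-1.45073)=-0.34005, 0.0312×(-3.46734)=-0.10818.
Sum = -1.72685, so H' = 1.727.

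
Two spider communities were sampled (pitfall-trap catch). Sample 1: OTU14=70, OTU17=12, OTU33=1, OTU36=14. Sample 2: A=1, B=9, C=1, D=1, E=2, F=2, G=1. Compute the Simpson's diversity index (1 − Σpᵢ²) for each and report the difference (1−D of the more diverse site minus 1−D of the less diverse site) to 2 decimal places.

0.24

Sample 1: N=97, proportions 0.7216, 0.1237, 0.0103, 0.1443, giving 1−D = 0.4430 (working shown to 4 dp, full precision carried).
Sample 2: N=17, proportions 0.0588, 0.5294, 0.0588, 0.0588, 0.1176, 0.1176, 0.0588, giving 1−D = 0.6782.
Difference = |0.4430 − 0.6782| = 0.2352, i.e. 0.24 to 2 decimal places.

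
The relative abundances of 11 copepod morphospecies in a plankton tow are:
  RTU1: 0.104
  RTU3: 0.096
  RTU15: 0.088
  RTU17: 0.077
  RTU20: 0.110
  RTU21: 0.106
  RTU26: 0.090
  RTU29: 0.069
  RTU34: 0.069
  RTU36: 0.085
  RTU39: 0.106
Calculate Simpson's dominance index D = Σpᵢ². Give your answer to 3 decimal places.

D = 0.104² + 0.096² + 0.088² + 0.077² + 0.11² + 0.106² + 0.09² + 0.069² + 0.069² + 0.085² + 0.106² = 0.01082 + 0.00922 + 0.00774 + 0.00593 + 0.01210 + 0.01124 + 0.00810 + 0.00476 + 0.00476 + 0.00723 + 0.01124 = 0.09312 (working shown to 5 dp, full precision carried).
To 3 decimal places, D = 0.093.

0.093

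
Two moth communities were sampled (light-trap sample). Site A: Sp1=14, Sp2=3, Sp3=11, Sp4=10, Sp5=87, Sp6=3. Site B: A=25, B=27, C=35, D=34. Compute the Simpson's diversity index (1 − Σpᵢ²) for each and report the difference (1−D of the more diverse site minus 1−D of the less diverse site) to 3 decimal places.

0.233

Site A: N=128, proportions 0.10938, 0.02344, 0.08594, 0.07812, 0.67969, 0.02344, giving 1−D = 0.51147 (working shown to 5 dp, full precision carried).
Site B: N=121, proportions 0.20661, 0.22314, 0.28926, 0.28099, giving 1−D = 0.74489.
Difference = |0.51147 − 0.74489| = 0.23342, i.e. 0.233 to 3 decimal places.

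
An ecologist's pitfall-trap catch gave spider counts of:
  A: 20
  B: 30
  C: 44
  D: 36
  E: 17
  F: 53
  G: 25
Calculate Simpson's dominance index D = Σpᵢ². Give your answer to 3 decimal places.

0.163

Total N = 20+30+44+36+17+53+25 = 225, so the proportions are 0.08889, 0.13333, 0.19556, 0.16, 0.07556, 0.23556, 0.11111 (working shown to 5 dp, full precision carried).
D = 0.08889² + 0.13333² + 0.19556² + 0.16² + 0.07556² + 0.23556² + 0.11111² = 0.00790 + 0.01778 + 0.03824 + 0.02560 + 0.00571 + 0.05549 + 0.01235 = 0.16306.
To 3 decimal places, D = 0.163.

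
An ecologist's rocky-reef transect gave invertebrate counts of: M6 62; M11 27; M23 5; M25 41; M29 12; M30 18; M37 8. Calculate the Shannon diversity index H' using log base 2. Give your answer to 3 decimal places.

Total N = 62+27+5+41+12+18+8 = 173, so the proportions are 0.35838, 0.15607, 0.0289, 0.23699, 0.06936, 0.10405, 0.04624 (working shown to 5 dp, full precision carried).
Each pᵢ log₂ pᵢ term: 0.35838×(-1.48043)=-0.53056, 0.15607×(-2.67974)=-0.41823, 0.0289×(-5.11270)=-0.14777, 0.23699×(-2.07708)=-0.49226, 0.06936×(-3.84967)=-0.26703, 0.10405×(-3.26470)=-0.33968, 0.04624×(-4.43463)=-0.20507.
Sum = -2.40058, so H' = 2.401.

2.401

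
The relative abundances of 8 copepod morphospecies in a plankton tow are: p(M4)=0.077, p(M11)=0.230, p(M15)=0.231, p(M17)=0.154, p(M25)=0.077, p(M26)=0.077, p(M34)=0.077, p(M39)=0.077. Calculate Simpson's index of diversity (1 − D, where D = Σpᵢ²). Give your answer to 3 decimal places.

0.840

D = 0.077² + 0.23² + 0.231² + 0.154² + 0.077² + 0.077² + 0.077² + 0.077² = 0.00593 + 0.05290 + 0.05336 + 0.02372 + 0.00593 + 0.00593 + 0.00593 + 0.00593 = 0.15962 (working shown to 5 dp, full precision carried).
So 1 − D = 0.84038, i.e. 0.840 to 3 decimal places.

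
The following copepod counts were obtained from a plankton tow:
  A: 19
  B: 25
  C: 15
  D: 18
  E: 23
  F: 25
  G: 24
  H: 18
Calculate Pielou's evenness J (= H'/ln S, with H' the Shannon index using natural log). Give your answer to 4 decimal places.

Total N = 19+25+15+18+23+25+24+18 = 167, so the proportions are 0.113772, 0.149701, 0.08982, 0.107784, 0.137725, 0.149701, 0.143713, 0.107784 (working shown to 6 dp, full precision carried).
H' = −Σ pᵢ ln pᵢ = −((-0.247291) + (-0.284299) + (-0.216462) + (-0.240103) + (-0.273039) + (-0.284299) + (-0.278794) + (-0.240103)) = 2.064389.
With S = 8 species, ln S = 2.079442, so J = 2.064389/2.079442 = 0.992761, i.e. 0.9928 to 4 decimal places.

0.9928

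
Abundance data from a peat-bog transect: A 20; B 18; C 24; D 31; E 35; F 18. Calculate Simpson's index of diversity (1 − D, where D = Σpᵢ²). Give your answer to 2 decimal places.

Total N = 20+18+24+31+35+18 = 146, so the proportions are 0.137, 0.1233, 0.1644, 0.2123, 0.2397, 0.1233 (working shown to 4 dp, full precision carried).
D = 0.137² + 0.1233² + 0.1644² + 0.2123² + 0.2397² + 0.1233² = 0.0188 + 0.0152 + 0.0270 + 0.0451 + 0.0575 + 0.0152 = 0.1787.
So 1 − D = 0.8213, i.e. 0.82 to 2 decimal places.

0.82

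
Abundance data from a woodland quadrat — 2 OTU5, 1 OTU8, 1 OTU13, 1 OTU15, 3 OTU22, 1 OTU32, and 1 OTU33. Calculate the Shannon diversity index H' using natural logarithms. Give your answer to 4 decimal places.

1.8344

Total N = 2+1+1+1+3+1+1 = 10, so the proportions are 0.2, 0.1, 0.1, 0.1, 0.3, 0.1, 0.1 (working shown to 6 dp, full precision carried).
Each pᵢ ln pᵢ term: 0.2×(-1.609438)=-0.321888, 0.1×(-2.302585)=-0.230259, 0.1×(-2.302585)=-0.230259, 0.1×(-2.302585)=-0.230259, 0.3×(-1.203973)=-0.361192, 0.1×(-2.302585)=-0.230259, 0.1×(-2.302585)=-0.230259.
Sum = -1.834372, so H' = 1.8344.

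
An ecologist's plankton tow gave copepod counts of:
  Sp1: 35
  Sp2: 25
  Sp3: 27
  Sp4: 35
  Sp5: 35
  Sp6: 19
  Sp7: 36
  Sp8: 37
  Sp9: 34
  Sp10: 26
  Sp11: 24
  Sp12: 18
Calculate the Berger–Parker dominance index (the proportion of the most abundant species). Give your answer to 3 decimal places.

Total N = 35+25+27+35+35+19+36+37+34+26+24+18 = 351, so the proportions are 0.09972, 0.07123, 0.07692, 0.09972, 0.09972, 0.05413, 0.10256, 0.10541, 0.09687, 0.07407, 0.06838, 0.05128 (working shown to 5 dp, full precision carried).
The largest proportion is 0.10541, i.e. d = 0.105 to 3 decimal places.

0.105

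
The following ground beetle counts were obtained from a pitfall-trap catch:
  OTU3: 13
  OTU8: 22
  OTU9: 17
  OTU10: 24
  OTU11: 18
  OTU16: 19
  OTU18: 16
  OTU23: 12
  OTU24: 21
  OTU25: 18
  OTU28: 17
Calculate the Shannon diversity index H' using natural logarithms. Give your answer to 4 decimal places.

Total N = 13+22+17+24+18+19+16+12+21+18+17 = 197, so the proportions are 0.06599, 0.111675, 0.086294, 0.121827, 0.091371, 0.096447, 0.081218, 0.060914, 0.106599, 0.091371, 0.086294 (working shown to 6 dp, full precision carried).
Each pᵢ ln pᵢ term: 0.06599×(-2.718254)=-0.179377, 0.111675×(-2.192161)=-0.244810, 0.086294×(-2.449990)=-0.211420, 0.121827×(-2.105150)=-0.256465, 0.091371×(-2.392832)=-0.218634, 0.096447×(-2.338765)=-0.225566, 0.081218×(-2.510615)=-0.203908, 0.060914×(-2.798297)=-0.170455, 0.106599×(-2.238681)=-0.238641, 0.091371×(-2.392832)=-0.218634, 0.086294×(-2.449990)=-0.211420.
Sum = -2.379332, so H' = 2.3793.

2.3793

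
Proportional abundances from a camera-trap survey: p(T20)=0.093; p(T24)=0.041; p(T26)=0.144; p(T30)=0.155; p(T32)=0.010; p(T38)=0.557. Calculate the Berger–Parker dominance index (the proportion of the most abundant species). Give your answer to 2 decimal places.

The largest proportion is 0.557, i.e. d = 0.56 to 2 decimal places.

0.56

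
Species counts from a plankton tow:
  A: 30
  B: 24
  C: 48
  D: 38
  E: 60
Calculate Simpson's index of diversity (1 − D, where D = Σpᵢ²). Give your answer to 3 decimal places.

Total N = 30+24+48+38+60 = 200, so the proportions are 0.15, 0.12, 0.24, 0.19, 0.3 (working shown to 5 dp, full precision carried).
D = 0.15² + 0.12² + 0.24² + 0.19² + 0.3² = 0.02250 + 0.01440 + 0.05760 + 0.03610 + 0.09000 = 0.22060.
So 1 − D = 0.77940, i.e. 0.779 to 3 decimal places.

0.779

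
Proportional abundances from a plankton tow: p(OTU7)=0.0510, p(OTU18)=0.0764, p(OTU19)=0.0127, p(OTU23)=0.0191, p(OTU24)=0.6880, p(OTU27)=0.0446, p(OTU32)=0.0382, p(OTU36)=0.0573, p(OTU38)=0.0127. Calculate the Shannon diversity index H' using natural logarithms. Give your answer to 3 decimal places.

Each pᵢ ln pᵢ term (working shown to 5 dp, full precision carried): 0.051×(-2.97593)=-0.15177, 0.0764×(-2.57177)=-0.19648, 0.0127×(-4.36615)=-0.05545, 0.0191×(-3.95807)=-0.07560, 0.688×(-0.37397)=-0.25729, 0.0446×(-3.11002)=-0.13871, 0.0382×(-3.26492)=-0.12472, 0.0573×(-2.85945)=-0.16385, 0.0127×(-4.36615)=-0.05545.
Sum = -1.21932, so H' = 1.219.

1.219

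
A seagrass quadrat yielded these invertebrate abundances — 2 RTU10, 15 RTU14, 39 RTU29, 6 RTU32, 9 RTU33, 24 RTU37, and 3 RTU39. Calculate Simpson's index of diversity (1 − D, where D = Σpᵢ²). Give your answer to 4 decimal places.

Total N = 2+15+39+6+9+24+3 = 98, so the proportions are 0.020408, 0.153061, 0.397959, 0.061224, 0.091837, 0.244898, 0.030612 (working shown to 6 dp, full precision carried).
D = 0.020408² + 0.153061² + 0.397959² + 0.061224² + 0.091837² + 0.244898² + 0.030612² = 0.000416 + 0.023428 + 0.158372 + 0.003748 + 0.008434 + 0.059975 + 0.000937 = 0.255310.
So 1 − D = 0.744690, i.e. 0.7447 to 4 decimal places.

0.7447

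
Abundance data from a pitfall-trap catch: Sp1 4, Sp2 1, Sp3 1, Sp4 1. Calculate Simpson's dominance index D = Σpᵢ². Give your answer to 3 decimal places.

0.388

Total N = 4+1+1+1 = 7, so the proportions are 0.57143, 0.14286, 0.14286, 0.14286 (working shown to 5 dp, full precision carried).
D = 0.57143² + 0.14286² + 0.14286² + 0.14286² = 0.32653 + 0.02041 + 0.02041 + 0.02041 = 0.38776.
To 3 decimal places, D = 0.388.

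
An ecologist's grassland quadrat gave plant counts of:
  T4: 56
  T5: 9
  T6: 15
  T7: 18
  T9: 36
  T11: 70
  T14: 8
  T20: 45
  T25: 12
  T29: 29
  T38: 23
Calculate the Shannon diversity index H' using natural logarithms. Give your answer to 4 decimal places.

2.1834

Total N = 56+9+15+18+36+70+8+45+12+29+23 = 321, so the proportions are 0.174455, 0.028037, 0.046729, 0.056075, 0.11215, 0.218069, 0.024922, 0.140187, 0.037383, 0.090343, 0.071651 (working shown to 6 dp, full precision carried).
Each pᵢ ln pᵢ term: 0.174455×(-1.746089)=-0.304614, 0.028037×(-3.574217)=-0.100212, 0.046729×(-3.063391)=-0.143149, 0.056075×(-2.881069)=-0.161555, 0.11215×(-2.187922)=-0.245374, 0.218069×(-1.522946)=-0.332107, 0.024922×(-3.692000)=-0.092012, 0.140187×(-1.964779)=-0.275436, 0.037383×(-3.286534)=-0.122861, 0.090343×(-2.404145)=-0.217197, 0.071651×(-2.635947)=-0.188868.
Sum = -2.183386, so H' = 2.1834.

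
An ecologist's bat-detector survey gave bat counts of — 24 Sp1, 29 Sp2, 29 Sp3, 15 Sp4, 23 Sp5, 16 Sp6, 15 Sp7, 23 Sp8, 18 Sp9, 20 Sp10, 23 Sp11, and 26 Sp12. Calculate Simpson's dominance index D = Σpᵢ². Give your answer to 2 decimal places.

Total N = 24+29+29+15+23+16+15+23+18+20+23+26 = 261, so the proportions are 0.092, 0.1111, 0.1111, 0.0575, 0.0881, 0.0613, 0.0575, 0.0881, 0.069, 0.0766, 0.0881, 0.0996 (working shown to 4 dp, full precision carried).
D = 0.092² + 0.1111² + 0.1111² + 0.0575² + 0.0881² + 0.0613² + 0.0575² + 0.0881² + 0.069² + 0.0766² + 0.0881² + 0.0996² = 0.0085 + 0.0123 + 0.0123 + 0.0033 + 0.0078 + 0.0038 + 0.0033 + 0.0078 + 0.0048 + 0.0059 + 0.0078 + 0.0099 = 0.0874.
To 2 decimal places, D = 0.09.

0.09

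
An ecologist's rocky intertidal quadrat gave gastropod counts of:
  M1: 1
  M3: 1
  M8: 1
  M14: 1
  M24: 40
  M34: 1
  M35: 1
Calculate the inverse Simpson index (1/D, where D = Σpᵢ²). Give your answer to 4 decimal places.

1.3176

Total N = 1+1+1+1+40+1+1 = 46, so the proportions are 0.0217391, 0.0217391, 0.0217391, 0.0217391, 0.8695652, 0.0217391, 0.0217391 (working shown to 7 dp, full precision carried).
D = 0.0217391² + 0.0217391² + 0.0217391² + 0.0217391² + 0.8695652² + 0.0217391² + 0.0217391² = 0.0004726 + 0.0004726 + 0.0004726 + 0.0004726 + 0.7561437 + 0.0004726 + 0.0004726 = 0.7589792.
So 1/D = 1.317559, i.e. 1.3176 to 4 decimal places.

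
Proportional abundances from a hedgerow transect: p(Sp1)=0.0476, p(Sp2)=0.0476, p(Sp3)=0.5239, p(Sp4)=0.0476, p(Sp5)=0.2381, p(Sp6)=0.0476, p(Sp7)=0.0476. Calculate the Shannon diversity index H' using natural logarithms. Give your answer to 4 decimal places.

1.4051

Each pᵢ ln pᵢ term (working shown to 6 dp, full precision carried): 0.0476×(-3.044923)=-0.144938, 0.0476×(-3.044923)=-0.144938, 0.5239×(-0.646454)=-0.338677, 0.0476×(-3.044923)=-0.144938, 0.2381×(-1.435065)=-0.341689, 0.0476×(-3.044923)=-0.144938, 0.0476×(-3.044923)=-0.144938.
Sum = -1.405058, so H' = 1.4051.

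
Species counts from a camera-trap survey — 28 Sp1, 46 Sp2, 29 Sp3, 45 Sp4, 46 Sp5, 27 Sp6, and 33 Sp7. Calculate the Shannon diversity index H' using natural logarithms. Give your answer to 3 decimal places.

Total N = 28+46+29+45+46+27+33 = 254, so the proportions are 0.11024, 0.1811, 0.11417, 0.17717, 0.1811, 0.1063, 0.12992 (working shown to 5 dp, full precision carried).
Each pᵢ ln pᵢ term: 0.11024×(-2.20513)=-0.24309, 0.1811×(-1.70869)=-0.30945, 0.11417×(-2.17004)=-0.24776, 0.17717×(-1.73067)=-0.30662, 0.1811×(-1.70869)=-0.30945, 0.1063×(-2.24150)=-0.23827, 0.12992×(-2.04083)=-0.26515.
Sum = -1.91977, so H' = 1.920.

1.920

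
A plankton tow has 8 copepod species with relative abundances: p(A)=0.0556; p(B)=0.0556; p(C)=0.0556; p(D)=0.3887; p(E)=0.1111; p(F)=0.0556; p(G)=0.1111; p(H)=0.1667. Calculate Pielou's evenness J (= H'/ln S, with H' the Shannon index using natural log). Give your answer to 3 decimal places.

0.864

H' = −Σ pᵢ ln pᵢ = −((-0.16066) + (-0.16066) + (-0.16066) + (-0.36730) + (-0.24412) + (-0.16066) + (-0.24412) + (-0.29865)) = 1.79684 (working shown to 5 dp, full precision carried).
With S = 8 species, ln S = 2.07944, so J = 1.79684/2.07944 = 0.86410, i.e. 0.864 to 3 decimal places.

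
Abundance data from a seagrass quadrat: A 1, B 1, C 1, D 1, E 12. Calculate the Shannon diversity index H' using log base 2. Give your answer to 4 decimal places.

Total N = 1+1+1+1+12 = 16, so the proportions are 0.0625, 0.0625, 0.0625, 0.0625, 0.75 (working shown to 6 dp, full precision carried).
Each pᵢ log₂ pᵢ term: 0.0625×(-4.000000)=-0.250000, 0.0625×(-4.000000)=-0.250000, 0.0625×(-4.000000)=-0.250000, 0.0625×(-4.000000)=-0.250000, 0.75×(-0.415037)=-0.311278.
Sum = -1.311278, so H' = 1.3113.

1.3113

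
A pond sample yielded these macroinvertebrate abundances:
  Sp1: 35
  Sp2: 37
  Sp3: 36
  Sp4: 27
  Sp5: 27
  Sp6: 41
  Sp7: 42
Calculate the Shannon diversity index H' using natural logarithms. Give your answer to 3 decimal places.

Total N = 35+37+36+27+27+41+42 = 245, so the proportions are 0.14286, 0.15102, 0.14694, 0.1102, 0.1102, 0.16735, 0.17143 (working shown to 5 dp, full precision carried).
Each pᵢ ln pᵢ term: 0.14286×(-1.94591)=-0.27799, 0.15102×(-1.89034)=-0.28548, 0.14694×(-1.91774)=-0.28179, 0.1102×(-2.20542)=-0.24305, 0.1102×(-2.20542)=-0.24305, 0.16735×(-1.78769)=-0.29916, 0.17143×(-1.76359)=-0.30233.
Sum = -1.93284, so H' = 1.933.

1.933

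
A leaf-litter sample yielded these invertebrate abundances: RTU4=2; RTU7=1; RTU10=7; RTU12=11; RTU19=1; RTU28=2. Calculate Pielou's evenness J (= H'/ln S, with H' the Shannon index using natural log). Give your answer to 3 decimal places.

Total N = 2+1+7+11+1+2 = 24, so the proportions are 0.08333, 0.04167, 0.29167, 0.45833, 0.04167, 0.08333 (working shown to 5 dp, full precision carried).
H' = −Σ pᵢ ln pᵢ = −((-0.20708) + (-0.13242) + (-0.35938) + (-0.35757) + (-0.13242) + (-0.20708)) = 1.39594.
With S = 6 species, ln S = 1.79176, so J = 1.39594/1.79176 = 0.77909, i.e. 0.779 to 3 decimal places.

0.779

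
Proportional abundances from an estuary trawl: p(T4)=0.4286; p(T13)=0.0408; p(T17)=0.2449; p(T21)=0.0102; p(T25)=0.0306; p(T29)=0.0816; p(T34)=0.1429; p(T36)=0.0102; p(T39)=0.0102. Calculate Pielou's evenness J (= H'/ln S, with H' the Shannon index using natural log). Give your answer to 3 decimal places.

H' = −Σ pᵢ ln pᵢ = −((-0.363123) + (-0.130522) + (-0.344551) + (-0.046771) + (-0.106695) + (-0.204484) + (-0.278028) + (-0.046771) + (-0.046771)) = 1.567715 (working shown to 6 dp, full precision carried).
With S = 9 species, ln S = 2.197225, so J = 1.567715/2.197225 = 0.713498, i.e. 0.713 to 3 decimal places.

0.713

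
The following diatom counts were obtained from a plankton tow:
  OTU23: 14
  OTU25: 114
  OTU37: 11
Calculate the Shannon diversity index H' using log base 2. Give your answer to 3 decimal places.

Total N = 14+114+11 = 139, so the proportions are 0.10072, 0.82014, 0.07914 (working shown to 5 dp, full precision carried).
Each pᵢ log₂ pᵢ term: 0.10072×(-3.31159)=-0.33354, 0.82014×(-0.28605)=-0.23460, 0.07914×(-3.65951)=-0.28960.
Sum = -0.85775, so H' = 0.858.

0.858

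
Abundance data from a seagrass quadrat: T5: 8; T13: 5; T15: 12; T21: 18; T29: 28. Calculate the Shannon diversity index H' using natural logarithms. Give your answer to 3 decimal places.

Total N = 8+5+12+18+28 = 71, so the proportions are 0.11268, 0.07042, 0.16901, 0.25352, 0.39437 (working shown to 5 dp, full precision carried).
Each pᵢ ln pᵢ term: 0.11268×(-2.18324)=-0.24600, 0.07042×(-2.65324)=-0.18685, 0.16901×(-1.77777)=-0.30047, 0.25352×(-1.37231)=-0.34791, 0.39437×(-0.93048)=-0.36695.
Sum = -1.44817, so H' = 1.448.

1.448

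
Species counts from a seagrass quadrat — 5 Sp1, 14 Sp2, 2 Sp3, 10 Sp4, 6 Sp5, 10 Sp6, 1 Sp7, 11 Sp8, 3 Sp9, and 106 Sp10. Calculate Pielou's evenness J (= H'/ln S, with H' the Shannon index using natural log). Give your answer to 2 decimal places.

Total N = 5+14+2+10+6+10+1+11+3+106 = 168, so the proportions are 0.0298, 0.0833, 0.0119, 0.0595, 0.0357, 0.0595, 0.006, 0.0655, 0.0179, 0.631 (working shown to 4 dp, full precision carried).
H' = −Σ pᵢ ln pᵢ = −((-0.1046) + (-0.2071) + (-0.0527) + (-0.1679) + (-0.1190) + (-0.1679) + (-0.0305) + (-0.1785) + (-0.0719) + (-0.2906)) = 1.3908.
With S = 10 species, ln S = 2.3026, so J = 1.3908/2.3026 = 0.6040, i.e. 0.60 to 2 decimal places.

0.60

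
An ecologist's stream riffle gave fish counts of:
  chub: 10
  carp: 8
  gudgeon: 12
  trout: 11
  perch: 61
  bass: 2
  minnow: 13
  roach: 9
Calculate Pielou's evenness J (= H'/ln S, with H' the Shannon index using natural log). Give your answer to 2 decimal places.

Total N = 10+8+12+11+61+2+13+9 = 126, so the proportions are 0.0794, 0.0635, 0.0952, 0.0873, 0.4841, 0.0159, 0.1032, 0.0714 (working shown to 4 dp, full precision carried).
H' = −Σ pᵢ ln pᵢ = −((-0.2011) + (-0.1750) + (-0.2239) + (-0.2129) + (-0.3512) + (-0.0658) + (-0.2343) + (-0.1885)) = 1.6527.
With S = 8 species, ln S = 2.0794, so J = 1.6527/2.0794 = 0.7948, i.e. 0.79 to 2 decimal places.

0.79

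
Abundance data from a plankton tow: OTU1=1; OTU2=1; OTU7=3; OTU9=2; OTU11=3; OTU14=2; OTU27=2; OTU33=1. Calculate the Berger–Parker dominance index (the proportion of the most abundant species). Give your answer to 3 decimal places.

0.200

Total N = 1+1+3+2+3+2+2+1 = 15, so the proportions are 0.06667, 0.06667, 0.2, 0.13333, 0.2, 0.13333, 0.13333, 0.06667 (working shown to 5 dp, full precision carried).
The largest proportion is 0.2, i.e. d = 0.200 to 3 decimal places.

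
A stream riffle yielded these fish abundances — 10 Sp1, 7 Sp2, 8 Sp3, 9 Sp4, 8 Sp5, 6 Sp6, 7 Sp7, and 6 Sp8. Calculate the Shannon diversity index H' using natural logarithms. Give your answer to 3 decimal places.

Total N = 10+7+8+9+8+6+7+6 = 61, so the proportions are 0.16393, 0.11475, 0.13115, 0.14754, 0.13115, 0.09836, 0.11475, 0.09836 (working shown to 5 dp, full precision carried).
Each pᵢ ln pᵢ term: 0.16393×(-1.80829)=-0.29644, 0.11475×(-2.16496)=-0.24844, 0.13115×(-2.03143)=-0.26642, 0.14754×(-1.91365)=-0.28234, 0.13115×(-2.03143)=-0.26642, 0.09836×(-2.31911)=-0.22811, 0.11475×(-2.16496)=-0.24844, 0.09836×(-2.31911)=-0.22811.
Sum = -2.06471, so H' = 2.065.

2.065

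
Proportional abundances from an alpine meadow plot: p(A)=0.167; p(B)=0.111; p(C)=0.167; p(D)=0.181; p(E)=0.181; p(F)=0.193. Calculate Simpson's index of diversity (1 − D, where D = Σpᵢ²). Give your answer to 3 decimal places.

0.829

D = 0.167² + 0.111² + 0.167² + 0.181² + 0.181² + 0.193² = 0.02789 + 0.01232 + 0.02789 + 0.03276 + 0.03276 + 0.03725 = 0.17087 (working shown to 5 dp, full precision carried).
So 1 − D = 0.82913, i.e. 0.829 to 3 decimal places.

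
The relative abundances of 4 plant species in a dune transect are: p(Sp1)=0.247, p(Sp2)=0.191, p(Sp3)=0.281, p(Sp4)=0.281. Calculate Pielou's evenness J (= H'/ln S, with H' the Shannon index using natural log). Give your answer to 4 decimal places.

0.9919

H' = −Σ pᵢ ln pᵢ = −((-0.345397) + (-0.316197) + (-0.356702) + (-0.356702)) = 1.374997 (working shown to 6 dp, full precision carried).
With S = 4 species, ln S = 1.386294, so J = 1.374997/1.386294 = 0.991851, i.e. 0.9919 to 4 decimal places.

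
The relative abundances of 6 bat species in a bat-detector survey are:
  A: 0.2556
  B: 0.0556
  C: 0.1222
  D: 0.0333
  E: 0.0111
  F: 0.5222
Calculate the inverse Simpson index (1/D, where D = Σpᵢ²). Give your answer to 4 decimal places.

D = 0.2556² + 0.0556² + 0.1222² + 0.0333² + 0.0111² + 0.5222² = 0.0653314 + 0.0030914 + 0.0149328 + 0.0011089 + 0.0001232 + 0.2726928 = 0.3572805 (working shown to 7 dp, full precision carried).
So 1/D = 2.798921, i.e. 2.7989 to 4 decimal places.

2.7989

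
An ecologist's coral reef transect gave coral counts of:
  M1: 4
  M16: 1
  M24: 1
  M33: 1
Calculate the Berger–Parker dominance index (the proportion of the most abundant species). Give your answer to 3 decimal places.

0.571

Total N = 4+1+1+1 = 7, so the proportions are 0.57143, 0.14286, 0.14286, 0.14286 (working shown to 5 dp, full precision carried).
The largest proportion is 0.57143, i.e. d = 0.571 to 3 decimal places.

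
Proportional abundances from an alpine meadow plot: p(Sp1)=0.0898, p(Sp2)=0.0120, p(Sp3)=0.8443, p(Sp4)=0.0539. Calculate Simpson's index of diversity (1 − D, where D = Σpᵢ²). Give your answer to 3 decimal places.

0.276

D = 0.0898² + 0.012² + 0.8443² + 0.0539² = 0.00806 + 0.00014 + 0.71284 + 0.00291 = 0.72396 (working shown to 5 dp, full precision carried).
So 1 − D = 0.27604, i.e. 0.276 to 3 decimal places.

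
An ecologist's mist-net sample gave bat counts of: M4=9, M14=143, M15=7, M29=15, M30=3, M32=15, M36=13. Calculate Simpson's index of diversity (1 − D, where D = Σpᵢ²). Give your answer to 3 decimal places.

Total N = 9+143+7+15+3+15+13 = 205, so the proportions are 0.0439, 0.69756, 0.03415, 0.07317, 0.01463, 0.07317, 0.06341 (working shown to 5 dp, full precision carried).
D = 0.0439² + 0.69756² + 0.03415² + 0.07317² + 0.01463² + 0.07317² + 0.06341² = 0.00193 + 0.48659 + 0.00117 + 0.00535 + 0.00021 + 0.00535 + 0.00402 = 0.50463.
So 1 − D = 0.49537, i.e. 0.495 to 3 decimal places.

0.495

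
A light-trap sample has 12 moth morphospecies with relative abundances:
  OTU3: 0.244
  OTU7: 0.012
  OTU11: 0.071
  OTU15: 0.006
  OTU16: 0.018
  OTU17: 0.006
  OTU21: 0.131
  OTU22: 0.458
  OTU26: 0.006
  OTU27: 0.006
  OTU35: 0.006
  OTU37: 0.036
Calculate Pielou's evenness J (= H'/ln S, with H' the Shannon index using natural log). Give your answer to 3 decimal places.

0.626

H' = −Σ pᵢ ln pᵢ = −((-0.34418) + (-0.05307) + (-0.18780) + (-0.03070) + (-0.07231) + (-0.03070) + (-0.26627) + (-0.35765) + (-0.03070) + (-0.03070) + (-0.03070) + (-0.11967)) = 1.55443 (working shown to 5 dp, full precision carried).
With S = 12 species, ln S = 2.48491, so J = 1.55443/2.48491 = 0.62555, i.e. 0.626 to 3 decimal places.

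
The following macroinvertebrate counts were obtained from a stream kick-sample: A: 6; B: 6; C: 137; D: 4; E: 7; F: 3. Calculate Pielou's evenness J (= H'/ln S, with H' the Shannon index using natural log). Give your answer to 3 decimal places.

0.384

Total N = 6+6+137+4+7+3 = 163, so the proportions are 0.03681, 0.03681, 0.84049, 0.02454, 0.04294, 0.0184 (working shown to 5 dp, full precision carried).
H' = −Σ pᵢ ln pᵢ = −((-0.12155) + (-0.12155) + (-0.14605) + (-0.09098) + (-0.13518) + (-0.07353)) = 0.68884.
With S = 6 species, ln S = 1.79176, so J = 0.68884/1.79176 = 0.38445, i.e. 0.384 to 3 decimal places.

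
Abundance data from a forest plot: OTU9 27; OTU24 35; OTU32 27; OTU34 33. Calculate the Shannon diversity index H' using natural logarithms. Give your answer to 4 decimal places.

1.3795

Total N = 27+35+27+33 = 122, so the proportions are 0.221311, 0.286885, 0.221311, 0.270492 (working shown to 6 dp, full precision carried).
Each pᵢ ln pᵢ term: 0.221311×(-1.508184)=-0.333778, 0.286885×(-1.248673)=-0.358226, 0.221311×(-1.508184)=-0.333778, 0.270492×(-1.307513)=-0.353672.
Sum = -1.379454, so H' = 1.3795.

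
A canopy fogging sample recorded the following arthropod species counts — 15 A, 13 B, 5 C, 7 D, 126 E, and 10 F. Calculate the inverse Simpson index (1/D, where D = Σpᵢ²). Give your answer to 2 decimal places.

1.88

Total N = 15+13+5+7+126+10 = 176, so the proportions are 0.08523, 0.07386, 0.02841, 0.03977, 0.71591, 0.05682 (working shown to 5 dp, full precision carried).
D = 0.08523² + 0.07386² + 0.02841² + 0.03977² + 0.71591² + 0.05682² = 0.00726 + 0.00546 + 0.00081 + 0.00158 + 0.51253 + 0.00323 = 0.53086.
So 1/D = 1.8837, i.e. 1.88 to 2 decimal places.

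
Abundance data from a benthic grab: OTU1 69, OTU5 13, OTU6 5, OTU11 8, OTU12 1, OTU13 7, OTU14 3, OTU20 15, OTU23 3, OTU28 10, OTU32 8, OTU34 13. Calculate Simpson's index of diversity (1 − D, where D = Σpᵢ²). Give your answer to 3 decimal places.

Total N = 69+13+5+8+1+7+3+15+3+10+8+13 = 155, so the proportions are 0.44516, 0.08387, 0.03226, 0.05161, 0.00645, 0.04516, 0.01935, 0.09677, 0.01935, 0.06452, 0.05161, 0.08387 (working shown to 5 dp, full precision carried).
D = 0.44516² + 0.08387² + 0.03226² + 0.05161² + 0.00645² + 0.04516² + 0.01935² + 0.09677² + 0.01935² + 0.06452² + 0.05161² + 0.08387² = 0.19817 + 0.00703 + 0.00104 + 0.00266 + 0.00004 + 0.00204 + 0.00037 + 0.00937 + 0.00037 + 0.00416 + 0.00266 + 0.00703 = 0.23496.
So 1 − D = 0.76504, i.e. 0.765 to 3 decimal places.

0.765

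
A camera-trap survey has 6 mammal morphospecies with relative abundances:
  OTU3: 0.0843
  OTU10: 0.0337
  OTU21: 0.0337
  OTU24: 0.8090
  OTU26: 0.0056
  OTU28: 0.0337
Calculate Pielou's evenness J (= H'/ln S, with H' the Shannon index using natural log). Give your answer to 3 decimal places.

0.420

H' = −Σ pᵢ ln pᵢ = −((-0.20851) + (-0.11425) + (-0.11425) + (-0.17147) + (-0.02904) + (-0.11425)) = 0.75177 (working shown to 5 dp, full precision carried).
With S = 6 species, ln S = 1.79176, so J = 0.75177/1.79176 = 0.41957, i.e. 0.420 to 3 decimal places.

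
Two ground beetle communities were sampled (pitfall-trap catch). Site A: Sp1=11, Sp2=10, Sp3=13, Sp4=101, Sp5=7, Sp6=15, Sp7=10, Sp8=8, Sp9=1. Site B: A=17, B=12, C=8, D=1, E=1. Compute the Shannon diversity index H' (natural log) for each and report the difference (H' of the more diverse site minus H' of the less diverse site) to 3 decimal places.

0.281

Site A: N=176, proportions 0.0625, 0.05682, 0.07386, 0.57386, 0.03977, 0.08523, 0.05682, 0.04545, 0.00568, giving H' = 1.51834 (working shown to 5 dp, full precision carried).
Site B: N=39, proportions 0.4359, 0.30769, 0.20513, 0.02564, 0.02564, giving H' = 1.23743.
Difference = |1.51834 − 1.23743| = 0.28091, i.e. 0.281 to 3 decimal places.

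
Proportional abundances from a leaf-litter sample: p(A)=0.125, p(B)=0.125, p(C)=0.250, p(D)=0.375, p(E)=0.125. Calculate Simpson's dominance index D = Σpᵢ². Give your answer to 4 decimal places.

0.2500

D = 0.125² + 0.125² + 0.25² + 0.375² + 0.125² = 0.015625 + 0.015625 + 0.062500 + 0.140625 + 0.015625 = 0.250000 (working shown to 6 dp, full precision carried).
To 4 decimal places, D = 0.2500.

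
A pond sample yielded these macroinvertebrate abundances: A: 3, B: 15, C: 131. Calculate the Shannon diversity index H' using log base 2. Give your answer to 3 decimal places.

0.610

Total N = 3+15+131 = 149, so the proportions are 0.02013, 0.10067, 0.87919 (working shown to 5 dp, full precision carried).
Each pᵢ log₂ pᵢ term: 0.02013×(-5.63421)=-0.11344, 0.10067×(-3.31228)=-0.33345, 0.87919×(-0.18575)=-0.16331.
Sum = -0.61020, so H' = 0.610.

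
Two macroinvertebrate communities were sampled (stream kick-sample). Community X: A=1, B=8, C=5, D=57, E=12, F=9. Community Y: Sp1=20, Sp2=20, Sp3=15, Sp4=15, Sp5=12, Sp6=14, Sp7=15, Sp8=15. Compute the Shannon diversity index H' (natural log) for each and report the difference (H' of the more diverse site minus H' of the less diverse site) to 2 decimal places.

0.86

Community X: N=92, proportions 0.0109, 0.087, 0.0543, 0.6196, 0.1304, 0.0978, giving H' = 1.2095 (working shown to 4 dp, full precision carried).
Community Y: N=126, proportions 0.1587, 0.1587, 0.119, 0.119, 0.0952, 0.1111, 0.119, 0.119, giving H' = 2.0658.
Difference = |1.2095 − 2.0658| = 0.8563, i.e. 0.86 to 2 decimal places.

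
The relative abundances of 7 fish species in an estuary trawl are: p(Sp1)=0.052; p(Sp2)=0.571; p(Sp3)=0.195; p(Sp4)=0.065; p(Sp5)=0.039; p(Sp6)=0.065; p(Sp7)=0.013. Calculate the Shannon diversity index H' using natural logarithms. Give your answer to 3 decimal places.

1.331

Each pᵢ ln pᵢ term (working shown to 5 dp, full precision carried): 0.052×(-2.95651)=-0.15374, 0.571×(-0.56037)=-0.31997, 0.195×(-1.63476)=-0.31878, 0.065×(-2.73337)=-0.17767, 0.039×(-3.24419)=-0.12652, 0.065×(-2.73337)=-0.17767, 0.013×(-4.34281)=-0.05646.
Sum = -1.33080, so H' = 1.331.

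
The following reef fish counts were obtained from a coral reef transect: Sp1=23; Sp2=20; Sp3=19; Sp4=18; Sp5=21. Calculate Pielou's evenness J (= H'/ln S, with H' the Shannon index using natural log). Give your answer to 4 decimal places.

0.9978

Total N = 23+20+19+18+21 = 101, so the proportions are 0.227723, 0.19802, 0.188119, 0.178218, 0.207921 (working shown to 6 dp, full precision carried).
H' = −Σ pᵢ ln pᵢ = −((-0.336945) + (-0.320671) + (-0.314287) + (-0.307381) + (-0.326560)) = 1.605843.
With S = 5 species, ln S = 1.609438, so J = 1.605843/1.609438 = 0.997766, i.e. 0.9978 to 4 decimal places.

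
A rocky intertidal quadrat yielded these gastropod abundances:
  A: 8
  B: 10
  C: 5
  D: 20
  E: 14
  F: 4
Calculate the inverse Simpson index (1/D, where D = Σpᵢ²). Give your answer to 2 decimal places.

Total N = 8+10+5+20+14+4 = 61, so the proportions are 0.131148, 0.163934, 0.081967, 0.327869, 0.229508, 0.065574 (working shown to 6 dp, full precision carried).
D = 0.131148² + 0.163934² + 0.081967² + 0.327869² + 0.229508² + 0.065574² = 0.017200 + 0.026874 + 0.006719 + 0.107498 + 0.052674 + 0.004300 = 0.215265.
So 1/D = 4.6454, i.e. 4.65 to 2 decimal places.

4.65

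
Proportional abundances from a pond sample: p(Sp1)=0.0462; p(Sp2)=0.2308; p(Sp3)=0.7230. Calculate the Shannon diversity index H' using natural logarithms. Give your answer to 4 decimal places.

0.7150

Each pᵢ ln pᵢ term (working shown to 6 dp, full precision carried): 0.0462×(-3.074775)=-0.142055, 0.2308×(-1.466204)=-0.338400, 0.723×(-0.324346)=-0.234502.
Sum = -0.714957, so H' = 0.7150.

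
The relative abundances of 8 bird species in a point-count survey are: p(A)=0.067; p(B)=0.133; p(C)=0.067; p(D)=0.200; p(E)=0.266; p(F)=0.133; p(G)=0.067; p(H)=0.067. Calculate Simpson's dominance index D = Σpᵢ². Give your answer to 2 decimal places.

D = 0.067² + 0.133² + 0.067² + 0.2² + 0.266² + 0.133² + 0.067² + 0.067² = 0.0045 + 0.0177 + 0.0045 + 0.0400 + 0.0708 + 0.0177 + 0.0045 + 0.0045 = 0.1641 (working shown to 4 dp, full precision carried).
To 2 decimal places, D = 0.16.

0.16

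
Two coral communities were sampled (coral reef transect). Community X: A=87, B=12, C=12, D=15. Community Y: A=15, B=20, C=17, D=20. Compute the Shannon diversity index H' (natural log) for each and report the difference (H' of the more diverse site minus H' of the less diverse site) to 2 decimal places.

0.42

Community X: N=126, proportions 0.69048, 0.09524, 0.09524, 0.11905, giving H' = 0.95698 (working shown to 5 dp, full precision carried).
Community Y: N=72, proportions 0.20833, 0.27778, 0.23611, 0.27778, giving H' = 1.37924.
Difference = |0.95698 − 1.37924| = 0.42226, i.e. 0.42 to 2 decimal places.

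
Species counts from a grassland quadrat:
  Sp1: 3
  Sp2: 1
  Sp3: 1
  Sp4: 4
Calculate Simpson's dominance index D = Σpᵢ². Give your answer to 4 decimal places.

Total N = 3+1+1+4 = 9, so the proportions are 0.333333, 0.111111, 0.111111, 0.444444 (working shown to 6 dp, full precision carried).
D = 0.333333² + 0.111111² + 0.111111² + 0.444444² = 0.111111 + 0.012346 + 0.012346 + 0.197531 = 0.333333.
To 4 decimal places, D = 0.3333.

0.3333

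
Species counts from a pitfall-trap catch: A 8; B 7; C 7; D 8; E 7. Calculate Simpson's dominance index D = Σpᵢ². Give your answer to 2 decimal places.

0.20

Total N = 8+7+7+8+7 = 37, so the proportions are 0.2162, 0.1892, 0.1892, 0.2162, 0.1892 (working shown to 4 dp, full precision carried).
D = 0.2162² + 0.1892² + 0.1892² + 0.2162² + 0.1892² = 0.0467 + 0.0358 + 0.0358 + 0.0467 + 0.0358 = 0.2009.
To 2 decimal places, D = 0.20.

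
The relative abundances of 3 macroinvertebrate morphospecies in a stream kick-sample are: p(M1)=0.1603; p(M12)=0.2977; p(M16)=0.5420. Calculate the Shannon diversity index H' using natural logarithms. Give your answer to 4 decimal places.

0.9861

Each pᵢ ln pᵢ term (working shown to 6 dp, full precision carried): 0.1603×(-1.830708)=-0.293463, 0.2977×(-1.211669)=-0.360714, 0.542×(-0.612489)=-0.331969.
Sum = -0.986146, so H' = 0.9861.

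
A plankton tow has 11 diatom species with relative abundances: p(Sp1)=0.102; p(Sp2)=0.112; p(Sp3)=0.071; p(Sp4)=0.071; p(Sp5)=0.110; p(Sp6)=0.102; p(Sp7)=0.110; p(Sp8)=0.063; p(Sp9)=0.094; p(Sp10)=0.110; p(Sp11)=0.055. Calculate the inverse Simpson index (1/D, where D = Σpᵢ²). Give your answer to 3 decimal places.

D = 0.102² + 0.112² + 0.071² + 0.071² + 0.11² + 0.102² + 0.11² + 0.063² + 0.094² + 0.11² + 0.055² = 0.01040400 + 0.01254400 + 0.00504100 + 0.00504100 + 0.01210000 + 0.01040400 + 0.01210000 + 0.00396900 + 0.00883600 + 0.01210000 + 0.00302500 = 0.09556400 (working shown to 8 dp, full precision carried).
So 1/D = 10.46419, i.e. 10.464 to 3 decimal places.

10.464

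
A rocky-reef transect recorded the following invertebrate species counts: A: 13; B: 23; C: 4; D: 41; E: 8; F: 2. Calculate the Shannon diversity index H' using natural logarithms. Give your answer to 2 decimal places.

Total N = 13+23+4+41+8+2 = 91, so the proportions are 0.1429, 0.2527, 0.044, 0.4505, 0.0879, 0.022 (working shown to 4 dp, full precision carried).
Each pᵢ ln pᵢ term: 0.1429×(-1.9459)=-0.2780, 0.2527×(-1.3754)=-0.3476, 0.044×(-3.1246)=-0.1373, 0.4505×(-0.7973)=-0.3592, 0.0879×(-2.4314)=-0.2138, 0.022×(-3.8177)=-0.0839.
Sum = -1.4198, so H' = 1.42.

1.42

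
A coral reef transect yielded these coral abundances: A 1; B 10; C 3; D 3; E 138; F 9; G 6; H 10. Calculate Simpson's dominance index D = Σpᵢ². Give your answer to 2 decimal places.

0.60

Total N = 1+10+3+3+138+9+6+10 = 180, so the proportions are 0.0056, 0.0556, 0.0167, 0.0167, 0.7667, 0.05, 0.0333, 0.0556 (working shown to 4 dp, full precision carried).
D = 0.0056² + 0.0556² + 0.0167² + 0.0167² + 0.7667² + 0.05² + 0.0333² + 0.0556² = 0.0000 + 0.0031 + 0.0003 + 0.0003 + 0.5878 + 0.0025 + 0.0011 + 0.0031 = 0.5981.
To 2 decimal places, D = 0.60.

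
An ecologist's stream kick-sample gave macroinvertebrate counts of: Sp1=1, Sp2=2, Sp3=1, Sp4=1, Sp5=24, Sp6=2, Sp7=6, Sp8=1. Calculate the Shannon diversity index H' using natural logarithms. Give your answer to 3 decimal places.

Total N = 1+2+1+1+24+2+6+1 = 38, so the proportions are 0.02632, 0.05263, 0.02632, 0.02632, 0.63158, 0.05263, 0.15789, 0.02632 (working shown to 5 dp, full precision carried).
Each pᵢ ln pᵢ term: 0.02632×(-3.63759)=-0.09573, 0.05263×(-2.94444)=-0.15497, 0.02632×(-3.63759)=-0.09573, 0.02632×(-3.63759)=-0.09573, 0.63158×(-0.45953)=-0.29023, 0.05263×(-2.94444)=-0.15497, 0.15789×(-1.84583)=-0.29145, 0.02632×(-3.63759)=-0.09573.
Sum = -1.27452, so H' = 1.275.

1.275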